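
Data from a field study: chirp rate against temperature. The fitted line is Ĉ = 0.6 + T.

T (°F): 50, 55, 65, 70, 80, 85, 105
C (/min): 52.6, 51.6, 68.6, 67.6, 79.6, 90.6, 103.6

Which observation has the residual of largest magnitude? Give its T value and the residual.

T = 85, r = 5

T=50: Ĉ = 0.6 + 50 = 50.6; r = 52.6 − 50.6 = 2
T=55: Ĉ = 0.6 + 55 = 55.6; r = 51.6 − 55.6 = -4
T=65: Ĉ = 0.6 + 65 = 65.6; r = 68.6 − 65.6 = 3
T=70: Ĉ = 0.6 + 70 = 70.6; r = 67.6 − 70.6 = -3
T=80: Ĉ = 0.6 + 80 = 80.6; r = 79.6 − 80.6 = -1
T=85: Ĉ = 0.6 + 85 = 85.6; r = 90.6 − 85.6 = 5
T=105: Ĉ = 0.6 + 105 = 105.6; r = 103.6 − 105.6 = -2
Largest |r| is 5 at T = 85, residual 5.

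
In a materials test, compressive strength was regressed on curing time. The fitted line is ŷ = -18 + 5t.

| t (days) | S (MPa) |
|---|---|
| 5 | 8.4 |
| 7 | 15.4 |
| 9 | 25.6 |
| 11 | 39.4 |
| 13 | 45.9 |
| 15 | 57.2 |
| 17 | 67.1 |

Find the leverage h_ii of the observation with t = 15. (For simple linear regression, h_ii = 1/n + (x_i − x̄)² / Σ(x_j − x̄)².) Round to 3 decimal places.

h = 0.286

t̄ = (5 + 7 + 9 + 11 + 13 + 15 + 17)/7 = 11
Σ(t − t̄)² = 36 + 16 + 4 + 0 + 4 + 16 + 36 = 112
h = 1/7 + (4)²/112 = 0.142857 + 0.142857 = 0.286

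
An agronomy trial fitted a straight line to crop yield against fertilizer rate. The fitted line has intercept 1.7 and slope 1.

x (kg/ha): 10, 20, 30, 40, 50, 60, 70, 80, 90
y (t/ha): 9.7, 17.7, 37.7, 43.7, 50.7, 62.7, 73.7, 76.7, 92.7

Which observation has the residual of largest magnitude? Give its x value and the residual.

x = 30, e = 6

x=10: ŷ = 1.7 + 10 = 11.7; e = 9.7 − 11.7 = -2
x=20: ŷ = 1.7 + 20 = 21.7; e = 17.7 − 21.7 = -4
x=30: ŷ = 1.7 + 30 = 31.7; e = 37.7 − 31.7 = 6
x=40: ŷ = 1.7 + 40 = 41.7; e = 43.7 − 41.7 = 2
x=50: ŷ = 1.7 + 50 = 51.7; e = 50.7 − 51.7 = -1
x=60: ŷ = 1.7 + 60 = 61.7; e = 62.7 − 61.7 = 1
x=70: ŷ = 1.7 + 70 = 71.7; e = 73.7 − 71.7 = 2
x=80: ŷ = 1.7 + 80 = 81.7; e = 76.7 − 81.7 = -5
x=90: ŷ = 1.7 + 90 = 91.7; e = 92.7 − 91.7 = 1
Largest |e| is 6 at x = 30, residual 6.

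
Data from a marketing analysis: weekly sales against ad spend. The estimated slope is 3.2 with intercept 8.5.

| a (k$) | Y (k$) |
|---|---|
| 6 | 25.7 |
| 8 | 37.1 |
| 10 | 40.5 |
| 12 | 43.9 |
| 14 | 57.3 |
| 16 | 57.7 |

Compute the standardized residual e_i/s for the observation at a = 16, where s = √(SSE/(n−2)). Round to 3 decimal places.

a=6: ŷ = 8.5 + 3.2·6 = 27.7; e = 25.7 − 27.7 = -2
a=8: ŷ = 8.5 + 3.2·8 = 34.1; e = 37.1 − 34.1 = 3
a=10: ŷ = 8.5 + 3.2·10 = 40.5; e = 40.5 − 40.5 = 0
a=12: ŷ = 8.5 + 3.2·12 = 46.9; e = 43.9 − 46.9 = -3
a=14: ŷ = 8.5 + 3.2·14 = 53.3; e = 57.3 − 53.3 = 4
a=16: ŷ = 8.5 + 3.2·16 = 59.7; e = 57.7 − 59.7 = -2
SSE = 4 + 9 + 0 + 9 + 16 + 4 = 42
s = √(42/4) = 3.24037
e/s = -2 / 3.24037 = -0.617

-0.617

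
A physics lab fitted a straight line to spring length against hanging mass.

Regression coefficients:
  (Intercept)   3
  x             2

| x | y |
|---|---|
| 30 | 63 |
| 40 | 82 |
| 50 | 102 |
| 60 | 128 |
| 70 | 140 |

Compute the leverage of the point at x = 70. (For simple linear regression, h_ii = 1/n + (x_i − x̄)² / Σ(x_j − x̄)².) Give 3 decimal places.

x̄ = (30 + 40 + 50 + 60 + 70)/5 = 50
Σ(x − x̄)² = 400 + 100 + 0 + 100 + 400 = 1000
h = 1/5 + (20)²/1000 = 0.2 + 0.4 = 0.600

h = 0.600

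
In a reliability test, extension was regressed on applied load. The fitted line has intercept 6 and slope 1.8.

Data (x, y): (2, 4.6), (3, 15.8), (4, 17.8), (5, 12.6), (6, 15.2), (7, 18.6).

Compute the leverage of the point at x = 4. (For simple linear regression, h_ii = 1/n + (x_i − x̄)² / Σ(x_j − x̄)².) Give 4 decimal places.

x̄ = (2 + 3 + 4 + 5 + 6 + 7)/6 = 4.5
Σ(x − x̄)² = 6.25 + 2.25 + 0.25 + 0.25 + 2.25 + 6.25 = 17.5
h = 1/6 + (-0.5)²/17.5 = 0.166667 + 0.0142857 = 0.1810

h = 0.1810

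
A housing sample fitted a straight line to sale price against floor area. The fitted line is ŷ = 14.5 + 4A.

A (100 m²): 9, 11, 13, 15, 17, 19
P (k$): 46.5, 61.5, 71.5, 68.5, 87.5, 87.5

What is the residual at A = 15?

r = -6

ŷ = 14.5 + 4·15 = 74.5
r = 68.5 − 74.5 = -6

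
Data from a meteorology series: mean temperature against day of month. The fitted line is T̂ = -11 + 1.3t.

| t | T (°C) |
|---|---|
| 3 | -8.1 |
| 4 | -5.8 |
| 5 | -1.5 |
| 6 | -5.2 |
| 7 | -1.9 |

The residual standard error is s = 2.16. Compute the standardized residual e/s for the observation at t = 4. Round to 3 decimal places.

0.000

T̂ = -11 + 1.3·4 = -5.8
e = -5.8 − (-5.8) = 0
e/s = 0 / 2.16 = 0.000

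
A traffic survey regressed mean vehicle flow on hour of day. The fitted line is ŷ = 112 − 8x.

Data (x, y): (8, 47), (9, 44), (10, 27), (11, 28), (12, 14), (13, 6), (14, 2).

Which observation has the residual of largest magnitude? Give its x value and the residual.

x = 10, r = -5

x=8: ŷ = 112 − 8·8 = 48; r = 47 − 48 = -1
x=9: ŷ = 112 − 8·9 = 40; r = 44 − 40 = 4
x=10: ŷ = 112 − 8·10 = 32; r = 27 − 32 = -5
x=11: ŷ = 112 − 8·11 = 24; r = 28 − 24 = 4
x=12: ŷ = 112 − 8·12 = 16; r = 14 − 16 = -2
x=13: ŷ = 112 − 8·13 = 8; r = 6 − 8 = -2
x=14: ŷ = 112 − 8·14 = 0; r = 2 − 0 = 2
Largest |r| is 5 at x = 10, residual -5.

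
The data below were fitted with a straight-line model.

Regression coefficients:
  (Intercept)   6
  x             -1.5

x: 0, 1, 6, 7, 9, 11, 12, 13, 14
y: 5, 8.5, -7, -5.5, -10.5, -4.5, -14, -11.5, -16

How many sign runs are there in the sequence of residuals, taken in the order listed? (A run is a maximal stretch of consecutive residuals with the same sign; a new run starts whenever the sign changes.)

7 runs

x=0: ŷ = 6 − 1.5·0 = 6; e = 5 − 6 = -1
x=1: ŷ = 6 − 1.5·1 = 4.5; e = 8.5 − 4.5 = 4
x=6: ŷ = 6 − 1.5·6 = -3; e = -7 − (-3) = -4
x=7: ŷ = 6 − 1.5·7 = -4.5; e = -5.5 − (-4.5) = -1
x=9: ŷ = 6 − 1.5·9 = -7.5; e = -10.5 − (-7.5) = -3
x=11: ŷ = 6 − 1.5·11 = -10.5; e = -4.5 − (-10.5) = 6
x=12: ŷ = 6 − 1.5·12 = -12; e = -14 − (-12) = -2
x=13: ŷ = 6 − 1.5·13 = -13.5; e = -11.5 − (-13.5) = 2
x=14: ŷ = 6 − 1.5·14 = -15; e = -16 − (-15) = -1
Signs: − + − − − + − + −
Runs: −×1, +×1, −×3, +×1, −×1, +×1, −×1 → 7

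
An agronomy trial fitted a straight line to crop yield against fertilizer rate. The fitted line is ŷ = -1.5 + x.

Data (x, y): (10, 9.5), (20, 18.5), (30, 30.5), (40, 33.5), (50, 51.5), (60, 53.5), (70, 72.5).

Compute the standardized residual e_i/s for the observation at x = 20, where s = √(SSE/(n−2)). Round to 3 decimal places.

0.000

x=10: ŷ = -1.5 + 10 = 8.5; e = 9.5 − 8.5 = 1
x=20: ŷ = -1.5 + 20 = 18.5; e = 18.5 − 18.5 = 0
x=30: ŷ = -1.5 + 30 = 28.5; e = 30.5 − 28.5 = 2
x=40: ŷ = -1.5 + 40 = 38.5; e = 33.5 − 38.5 = -5
x=50: ŷ = -1.5 + 50 = 48.5; e = 51.5 − 48.5 = 3
x=60: ŷ = -1.5 + 60 = 58.5; e = 53.5 − 58.5 = -5
x=70: ŷ = -1.5 + 70 = 68.5; e = 72.5 − 68.5 = 4
SSE = 1 + 0 + 4 + 25 + 9 + 25 + 16 = 80
s = √(80/5) = 4
e/s = 0 / 4 = 0.000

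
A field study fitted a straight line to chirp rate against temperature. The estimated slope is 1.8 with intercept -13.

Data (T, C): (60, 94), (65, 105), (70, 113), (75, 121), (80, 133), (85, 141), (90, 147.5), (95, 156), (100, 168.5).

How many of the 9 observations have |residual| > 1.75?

T=60: Ĉ = -13 + 1.8·60 = 95; r = 94 − 95 = -1
T=65: Ĉ = -13 + 1.8·65 = 104; r = 105 − 104 = 1
T=70: Ĉ = -13 + 1.8·70 = 113; r = 113 − 113 = 0
T=75: Ĉ = -13 + 1.8·75 = 122; r = 121 − 122 = -1
T=80: Ĉ = -13 + 1.8·80 = 131; r = 133 − 131 = 2
T=85: Ĉ = -13 + 1.8·85 = 140; r = 141 − 140 = 1
T=90: Ĉ = -13 + 1.8·90 = 149; r = 147.5 − 149 = -1.5
T=95: Ĉ = -13 + 1.8·95 = 158; r = 156 − 158 = -2
T=100: Ĉ = -13 + 1.8·100 = 167; r = 168.5 − 167 = 1.5
|r| > 1.75: T=80 (|r|=2), T=95 (|r|=2) → 2

2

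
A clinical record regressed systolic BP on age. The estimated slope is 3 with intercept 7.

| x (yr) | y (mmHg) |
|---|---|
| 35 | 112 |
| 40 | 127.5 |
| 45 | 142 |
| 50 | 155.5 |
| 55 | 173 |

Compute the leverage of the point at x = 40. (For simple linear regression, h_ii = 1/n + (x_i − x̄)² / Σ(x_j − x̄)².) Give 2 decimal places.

h = 0.30

x̄ = (35 + 40 + 45 + 50 + 55)/5 = 45
Σ(x − x̄)² = 100 + 25 + 0 + 25 + 100 = 250
h = 1/5 + (-5)²/250 = 0.2 + 0.1 = 0.30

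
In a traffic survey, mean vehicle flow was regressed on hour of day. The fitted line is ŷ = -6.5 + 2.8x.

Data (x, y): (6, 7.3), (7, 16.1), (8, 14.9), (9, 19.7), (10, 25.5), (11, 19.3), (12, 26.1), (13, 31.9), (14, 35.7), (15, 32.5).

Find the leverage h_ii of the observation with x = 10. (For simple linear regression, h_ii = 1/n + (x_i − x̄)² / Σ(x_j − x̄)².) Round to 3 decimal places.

x̄ = (6 + 7 + 8 + 9 + 10 + 11 + 12 + 13 + 14 + 15)/10 = 10.5
Σ(x − x̄)² = 20.25 + 12.25 + 6.25 + 2.25 + 0.25 + 0.25 + 2.25 + 6.25 + 12.25 + 20.25 = 82.5
h = 1/10 + (-0.5)²/82.5 = 0.1 + 0.0030303 = 0.103

h = 0.103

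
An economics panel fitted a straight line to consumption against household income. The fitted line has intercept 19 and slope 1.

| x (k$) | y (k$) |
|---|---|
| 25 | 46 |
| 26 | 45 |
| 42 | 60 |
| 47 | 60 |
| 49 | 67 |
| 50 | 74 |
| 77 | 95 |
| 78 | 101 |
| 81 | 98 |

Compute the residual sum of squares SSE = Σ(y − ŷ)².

x=25: ŷ = 19 + 25 = 44; r = 46 − 44 = 2
x=26: ŷ = 19 + 26 = 45; r = 45 − 45 = 0
x=42: ŷ = 19 + 42 = 61; r = 60 − 61 = -1
x=47: ŷ = 19 + 47 = 66; r = 60 − 66 = -6
x=49: ŷ = 19 + 49 = 68; r = 67 − 68 = -1
x=50: ŷ = 19 + 50 = 69; r = 74 − 69 = 5
x=77: ŷ = 19 + 77 = 96; r = 95 − 96 = -1
x=78: ŷ = 19 + 78 = 97; r = 101 − 97 = 4
x=81: ŷ = 19 + 81 = 100; r = 98 − 100 = -2
SSE = 4 + 0 + 1 + 36 + 1 + 25 + 1 + 16 + 4 = 88

SSE = 88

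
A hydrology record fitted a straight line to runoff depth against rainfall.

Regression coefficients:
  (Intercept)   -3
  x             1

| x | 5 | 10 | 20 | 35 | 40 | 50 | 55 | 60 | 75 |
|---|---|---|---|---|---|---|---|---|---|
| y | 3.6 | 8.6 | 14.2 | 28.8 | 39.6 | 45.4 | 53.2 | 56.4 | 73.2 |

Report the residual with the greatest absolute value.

x=5: ŷ = -3 + 5 = 2; e = 3.6 − 2 = 1.6
x=10: ŷ = -3 + 10 = 7; e = 8.6 − 7 = 1.6
x=20: ŷ = -3 + 20 = 17; e = 14.2 − 17 = -2.8
x=35: ŷ = -3 + 35 = 32; e = 28.8 − 32 = -3.2
x=40: ŷ = -3 + 40 = 37; e = 39.6 − 37 = 2.6
x=50: ŷ = -3 + 50 = 47; e = 45.4 − 47 = -1.6
x=55: ŷ = -3 + 55 = 52; e = 53.2 − 52 = 1.2
x=60: ŷ = -3 + 60 = 57; e = 56.4 − 57 = -0.6
x=75: ŷ = -3 + 75 = 72; e = 73.2 − 72 = 1.2
Largest |e| is 3.2 at x = 35, residual -3.2.

e = -3.2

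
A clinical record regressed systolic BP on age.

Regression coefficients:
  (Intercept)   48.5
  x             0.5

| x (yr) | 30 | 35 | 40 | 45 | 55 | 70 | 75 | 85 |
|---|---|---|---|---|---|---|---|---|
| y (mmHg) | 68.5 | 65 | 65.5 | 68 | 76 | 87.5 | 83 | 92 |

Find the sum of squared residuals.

SSE = 70

x=30: ŷ = 48.5 + 0.5·30 = 63.5; r = 68.5 − 63.5 = 5
x=35: ŷ = 48.5 + 0.5·35 = 66; r = 65 − 66 = -1
x=40: ŷ = 48.5 + 0.5·40 = 68.5; r = 65.5 − 68.5 = -3
x=45: ŷ = 48.5 + 0.5·45 = 71; r = 68 − 71 = -3
x=55: ŷ = 48.5 + 0.5·55 = 76; r = 76 − 76 = 0
x=70: ŷ = 48.5 + 0.5·70 = 83.5; r = 87.5 − 83.5 = 4
x=75: ŷ = 48.5 + 0.5·75 = 86; r = 83 − 86 = -3
x=85: ŷ = 48.5 + 0.5·85 = 91; r = 92 − 91 = 1
SSE = 25 + 1 + 9 + 9 + 0 + 16 + 9 + 1 = 70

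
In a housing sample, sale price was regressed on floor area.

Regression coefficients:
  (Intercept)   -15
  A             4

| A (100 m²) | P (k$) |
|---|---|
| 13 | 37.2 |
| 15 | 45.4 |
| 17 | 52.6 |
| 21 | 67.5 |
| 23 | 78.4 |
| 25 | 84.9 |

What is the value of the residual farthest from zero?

A=13: P̂ = -15 + 4·13 = 37; r = 37.2 − 37 = 0.2
A=15: P̂ = -15 + 4·15 = 45; r = 45.4 − 45 = 0.4
A=17: P̂ = -15 + 4·17 = 53; r = 52.6 − 53 = -0.4
A=21: P̂ = -15 + 4·21 = 69; r = 67.5 − 69 = -1.5
A=23: P̂ = -15 + 4·23 = 77; r = 78.4 − 77 = 1.4
A=25: P̂ = -15 + 4·25 = 85; r = 84.9 − 85 = -0.1
Largest |r| is 1.5 at A = 21, residual -1.5.

r = -1.5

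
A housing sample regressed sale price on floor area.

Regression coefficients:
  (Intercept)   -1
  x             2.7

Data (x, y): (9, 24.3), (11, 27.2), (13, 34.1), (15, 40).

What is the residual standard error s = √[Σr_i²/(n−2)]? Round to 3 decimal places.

s = 1.323

x=9: ŷ = -1 + 2.7·9 = 23.3; r = 24.3 − 23.3 = 1
x=11: ŷ = -1 + 2.7·11 = 28.7; r = 27.2 − 28.7 = -1.5
x=13: ŷ = -1 + 2.7·13 = 34.1; r = 34.1 − 34.1 = 0
x=15: ŷ = -1 + 2.7·15 = 39.5; r = 40 − 39.5 = 0.5
SSE = 1 + 2.25 + 0 + 0.25 = 3.5
s = √(3.5/2) = √1.75 ≈ 1.323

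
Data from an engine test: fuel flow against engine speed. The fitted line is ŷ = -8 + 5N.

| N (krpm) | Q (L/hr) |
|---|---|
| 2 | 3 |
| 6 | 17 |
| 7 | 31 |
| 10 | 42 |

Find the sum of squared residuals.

SSE = 42

N=2: ŷ = -8 + 5·2 = 2; e = 3 − 2 = 1
N=6: ŷ = -8 + 5·6 = 22; e = 17 − 22 = -5
N=7: ŷ = -8 + 5·7 = 27; e = 31 − 27 = 4
N=10: ŷ = -8 + 5·10 = 42; e = 42 − 42 = 0
SSE = 1 + 25 + 16 + 0 = 42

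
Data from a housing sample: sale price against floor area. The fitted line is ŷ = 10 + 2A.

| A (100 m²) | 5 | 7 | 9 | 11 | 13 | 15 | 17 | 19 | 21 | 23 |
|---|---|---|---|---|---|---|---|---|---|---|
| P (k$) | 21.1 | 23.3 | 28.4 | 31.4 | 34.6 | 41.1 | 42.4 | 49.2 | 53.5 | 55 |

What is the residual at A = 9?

ŷ = 10 + 2·9 = 28
e = 28.4 − 28 = 0.4

e = 0.4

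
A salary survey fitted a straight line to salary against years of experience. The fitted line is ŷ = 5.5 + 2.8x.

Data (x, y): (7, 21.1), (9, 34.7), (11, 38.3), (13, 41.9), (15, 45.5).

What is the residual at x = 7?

ŷ = 5.5 + 2.8·7 = 25.1
r = 21.1 − 25.1 = -4

r = -4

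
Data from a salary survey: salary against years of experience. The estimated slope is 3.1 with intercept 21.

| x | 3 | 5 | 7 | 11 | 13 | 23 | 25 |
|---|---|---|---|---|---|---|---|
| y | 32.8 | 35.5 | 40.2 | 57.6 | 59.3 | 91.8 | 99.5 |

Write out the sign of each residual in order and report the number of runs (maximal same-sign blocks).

x=3: ŷ = 21 + 3.1·3 = 30.3; e = 32.8 − 30.3 = 2.5
x=5: ŷ = 21 + 3.1·5 = 36.5; e = 35.5 − 36.5 = -1
x=7: ŷ = 21 + 3.1·7 = 42.7; e = 40.2 − 42.7 = -2.5
x=11: ŷ = 21 + 3.1·11 = 55.1; e = 57.6 − 55.1 = 2.5
x=13: ŷ = 21 + 3.1·13 = 61.3; e = 59.3 − 61.3 = -2
x=23: ŷ = 21 + 3.1·23 = 92.3; e = 91.8 − 92.3 = -0.5
x=25: ŷ = 21 + 3.1·25 = 98.5; e = 99.5 − 98.5 = 1
Signs: + − − + − − +
Runs: +×1, −×2, +×1, −×2, +×1 → 5

5 runs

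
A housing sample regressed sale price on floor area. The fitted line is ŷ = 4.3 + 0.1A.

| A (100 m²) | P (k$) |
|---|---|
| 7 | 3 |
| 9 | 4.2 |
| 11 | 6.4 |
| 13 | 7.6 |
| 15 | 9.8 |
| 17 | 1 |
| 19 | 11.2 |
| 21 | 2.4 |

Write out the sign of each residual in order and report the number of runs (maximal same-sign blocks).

A=7: ŷ = 4.3 + 0.1·7 = 5; r = 3 − 5 = -2
A=9: ŷ = 4.3 + 0.1·9 = 5.2; r = 4.2 − 5.2 = -1
A=11: ŷ = 4.3 + 0.1·11 = 5.4; r = 6.4 − 5.4 = 1
A=13: ŷ = 4.3 + 0.1·13 = 5.6; r = 7.6 − 5.6 = 2
A=15: ŷ = 4.3 + 0.1·15 = 5.8; r = 9.8 − 5.8 = 4
A=17: ŷ = 4.3 + 0.1·17 = 6; r = 1 − 6 = -5
A=19: ŷ = 4.3 + 0.1·19 = 6.2; r = 11.2 − 6.2 = 5
A=21: ŷ = 4.3 + 0.1·21 = 6.4; r = 2.4 − 6.4 = -4
Signs: − − + + + − + −
Runs: −×2, +×3, −×1, +×1, −×1 → 5

5 runs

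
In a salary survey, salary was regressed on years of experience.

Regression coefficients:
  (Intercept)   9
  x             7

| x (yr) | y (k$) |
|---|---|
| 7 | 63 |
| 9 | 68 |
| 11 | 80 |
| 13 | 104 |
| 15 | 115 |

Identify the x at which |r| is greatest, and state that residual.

x = 11, r = -6

x=7: ŷ = 9 + 7·7 = 58; r = 63 − 58 = 5
x=9: ŷ = 9 + 7·9 = 72; r = 68 − 72 = -4
x=11: ŷ = 9 + 7·11 = 86; r = 80 − 86 = -6
x=13: ŷ = 9 + 7·13 = 100; r = 104 − 100 = 4
x=15: ŷ = 9 + 7·15 = 114; r = 115 − 114 = 1
Largest |r| is 6 at x = 11, residual -6.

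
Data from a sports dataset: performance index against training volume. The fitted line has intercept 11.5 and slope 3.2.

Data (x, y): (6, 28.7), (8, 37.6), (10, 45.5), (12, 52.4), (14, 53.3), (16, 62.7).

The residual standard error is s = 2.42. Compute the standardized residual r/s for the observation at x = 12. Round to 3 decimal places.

ŷ = 11.5 + 3.2·12 = 49.9
r = 52.4 − 49.9 = 2.5
r/s = 2.5 / 2.42 = 1.033

1.033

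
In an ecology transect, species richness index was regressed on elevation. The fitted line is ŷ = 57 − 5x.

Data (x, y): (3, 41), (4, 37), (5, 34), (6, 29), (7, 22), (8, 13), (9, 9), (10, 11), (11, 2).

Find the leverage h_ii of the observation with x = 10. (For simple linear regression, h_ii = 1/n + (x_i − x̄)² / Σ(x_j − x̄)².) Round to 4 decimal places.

x̄ = (3 + 4 + 5 + 6 + 7 + 8 + 9 + 10 + 11)/9 = 7
Σ(x − x̄)² = 16 + 9 + 4 + 1 + 0 + 1 + 4 + 9 + 16 = 60
h = 1/9 + (3)²/60 = 0.111111 + 0.15 = 0.2611

h = 0.2611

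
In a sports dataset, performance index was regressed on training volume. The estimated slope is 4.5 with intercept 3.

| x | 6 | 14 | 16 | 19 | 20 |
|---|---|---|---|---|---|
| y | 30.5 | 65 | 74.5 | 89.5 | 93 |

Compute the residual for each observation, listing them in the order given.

0.5, -1, -0.5, 1, 0

x=6: ŷ = 3 + 4.5·6 = 30; r = 30.5 − 30 = 0.5
x=14: ŷ = 3 + 4.5·14 = 66; r = 65 − 66 = -1
x=16: ŷ = 3 + 4.5·16 = 75; r = 74.5 − 75 = -0.5
x=19: ŷ = 3 + 4.5·19 = 88.5; r = 89.5 − 88.5 = 1
x=20: ŷ = 3 + 4.5·20 = 93; r = 93 − 93 = 0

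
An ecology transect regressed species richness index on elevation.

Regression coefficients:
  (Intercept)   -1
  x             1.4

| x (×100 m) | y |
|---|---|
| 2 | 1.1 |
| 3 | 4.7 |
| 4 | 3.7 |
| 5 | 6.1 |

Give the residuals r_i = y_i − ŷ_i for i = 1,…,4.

x=2: ŷ = -1 + 1.4·2 = 1.8; r = 1.1 − 1.8 = -0.7
x=3: ŷ = -1 + 1.4·3 = 3.2; r = 4.7 − 3.2 = 1.5
x=4: ŷ = -1 + 1.4·4 = 4.6; r = 3.7 − 4.6 = -0.9
x=5: ŷ = -1 + 1.4·5 = 6; r = 6.1 − 6 = 0.1

-0.7, 1.5, -0.9, 0.1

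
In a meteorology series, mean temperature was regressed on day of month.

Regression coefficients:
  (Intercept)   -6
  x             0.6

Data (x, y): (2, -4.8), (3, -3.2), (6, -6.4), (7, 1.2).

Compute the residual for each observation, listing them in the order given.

0, 1, -4, 3

x=2: ŷ = -6 + 0.6·2 = -4.8; r = -4.8 − (-4.8) = 0
x=3: ŷ = -6 + 0.6·3 = -4.2; r = -3.2 − (-4.2) = 1
x=6: ŷ = -6 + 0.6·6 = -2.4; r = -6.4 − (-2.4) = -4
x=7: ŷ = -6 + 0.6·7 = -1.8; r = 1.2 − (-1.8) = 3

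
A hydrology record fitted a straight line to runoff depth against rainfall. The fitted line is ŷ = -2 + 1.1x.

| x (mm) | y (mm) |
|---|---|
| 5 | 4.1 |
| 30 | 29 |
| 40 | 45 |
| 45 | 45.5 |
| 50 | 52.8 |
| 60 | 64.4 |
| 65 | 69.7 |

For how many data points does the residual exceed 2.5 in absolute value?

1

x=5: ŷ = -2 + 1.1·5 = 3.5; e = 4.1 − 3.5 = 0.6
x=30: ŷ = -2 + 1.1·30 = 31; e = 29 − 31 = -2
x=40: ŷ = -2 + 1.1·40 = 42; e = 45 − 42 = 3
x=45: ŷ = -2 + 1.1·45 = 47.5; e = 45.5 − 47.5 = -2
x=50: ŷ = -2 + 1.1·50 = 53; e = 52.8 − 53 = -0.2
x=60: ŷ = -2 + 1.1·60 = 64; e = 64.4 − 64 = 0.4
x=65: ŷ = -2 + 1.1·65 = 69.5; e = 69.7 − 69.5 = 0.2
|e| > 2.5: x=40 (|e|=3) → 1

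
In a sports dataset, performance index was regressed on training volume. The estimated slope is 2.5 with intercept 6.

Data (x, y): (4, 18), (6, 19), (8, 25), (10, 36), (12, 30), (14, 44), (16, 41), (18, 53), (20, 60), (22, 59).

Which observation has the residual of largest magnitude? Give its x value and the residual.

x = 12, r = -6

x=4: ŷ = 6 + 2.5·4 = 16; r = 18 − 16 = 2
x=6: ŷ = 6 + 2.5·6 = 21; r = 19 − 21 = -2
x=8: ŷ = 6 + 2.5·8 = 26; r = 25 − 26 = -1
x=10: ŷ = 6 + 2.5·10 = 31; r = 36 − 31 = 5
x=12: ŷ = 6 + 2.5·12 = 36; r = 30 − 36 = -6
x=14: ŷ = 6 + 2.5·14 = 41; r = 44 − 41 = 3
x=16: ŷ = 6 + 2.5·16 = 46; r = 41 − 46 = -5
x=18: ŷ = 6 + 2.5·18 = 51; r = 53 − 51 = 2
x=20: ŷ = 6 + 2.5·20 = 56; r = 60 − 56 = 4
x=22: ŷ = 6 + 2.5·22 = 61; r = 59 − 61 = -2
Largest |r| is 6 at x = 12, residual -6.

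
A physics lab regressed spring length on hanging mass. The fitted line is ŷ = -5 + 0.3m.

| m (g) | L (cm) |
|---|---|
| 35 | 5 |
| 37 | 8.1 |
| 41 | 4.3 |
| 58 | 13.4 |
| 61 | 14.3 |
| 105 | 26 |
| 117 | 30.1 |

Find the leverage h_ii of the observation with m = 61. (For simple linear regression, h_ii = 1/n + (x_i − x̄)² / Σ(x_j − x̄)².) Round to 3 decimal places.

m̄ = (35 + 37 + 41 + 58 + 61 + 105 + 117)/7 = 64.8571
Σ(m − m̄)² = 891.449 + 776.02 + 569.163 + 47.0204 + 14.8776 + 1611.45 + 2718.88 = 6628.86
h = 1/7 + (-3.85714)²/6628.86 = 0.142857 + 0.00224436 = 0.145

h = 0.145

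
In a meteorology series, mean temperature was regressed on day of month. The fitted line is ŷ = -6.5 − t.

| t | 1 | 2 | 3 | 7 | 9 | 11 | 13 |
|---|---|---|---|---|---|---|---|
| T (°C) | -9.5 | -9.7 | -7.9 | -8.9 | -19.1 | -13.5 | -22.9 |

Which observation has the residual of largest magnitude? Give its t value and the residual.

t = 7, r = 4.6

t=1: ŷ = -6.5 − 1 = -7.5; r = -9.5 − (-7.5) = -2
t=2: ŷ = -6.5 − 2 = -8.5; r = -9.7 − (-8.5) = -1.2
t=3: ŷ = -6.5 − 3 = -9.5; r = -7.9 − (-9.5) = 1.6
t=7: ŷ = -6.5 − 7 = -13.5; r = -8.9 − (-13.5) = 4.6
t=9: ŷ = -6.5 − 9 = -15.5; r = -19.1 − (-15.5) = -3.6
t=11: ŷ = -6.5 − 11 = -17.5; r = -13.5 − (-17.5) = 4
t=13: ŷ = -6.5 − 13 = -19.5; r = -22.9 − (-19.5) = -3.4
Largest |r| is 4.6 at t = 7, residual 4.6.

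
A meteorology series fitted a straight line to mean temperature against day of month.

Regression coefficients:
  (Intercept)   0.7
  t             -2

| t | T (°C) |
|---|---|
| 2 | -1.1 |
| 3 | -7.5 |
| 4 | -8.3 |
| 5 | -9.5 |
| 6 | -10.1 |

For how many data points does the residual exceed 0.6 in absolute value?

4

t=2: ŷ = 0.7 − 2·2 = -3.3; r = -1.1 − (-3.3) = 2.2
t=3: ŷ = 0.7 − 2·3 = -5.3; r = -7.5 − (-5.3) = -2.2
t=4: ŷ = 0.7 − 2·4 = -7.3; r = -8.3 − (-7.3) = -1
t=5: ŷ = 0.7 − 2·5 = -9.3; r = -9.5 − (-9.3) = -0.2
t=6: ŷ = 0.7 − 2·6 = -11.3; r = -10.1 − (-11.3) = 1.2
|r| > 0.6: t=2 (|r|=2.2), t=3 (|r|=2.2), t=4 (|r|=1), t=6 (|r|=1.2) → 4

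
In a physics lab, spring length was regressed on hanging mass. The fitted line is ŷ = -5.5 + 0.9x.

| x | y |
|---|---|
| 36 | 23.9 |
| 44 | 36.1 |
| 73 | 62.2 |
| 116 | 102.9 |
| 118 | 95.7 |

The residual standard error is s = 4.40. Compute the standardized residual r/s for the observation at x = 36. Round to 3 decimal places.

ŷ = -5.5 + 0.9·36 = 26.9
r = 23.9 − 26.9 = -3
r/s = -3 / 4.40 = -0.682

-0.682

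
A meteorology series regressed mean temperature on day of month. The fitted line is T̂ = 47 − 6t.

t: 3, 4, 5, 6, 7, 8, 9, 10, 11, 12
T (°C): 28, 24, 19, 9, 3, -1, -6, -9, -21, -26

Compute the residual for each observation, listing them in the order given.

-1, 1, 2, -2, -2, 0, 1, 4, -2, -1

t=3: T̂ = 47 − 6·3 = 29; e = 28 − 29 = -1
t=4: T̂ = 47 − 6·4 = 23; e = 24 − 23 = 1
t=5: T̂ = 47 − 6·5 = 17; e = 19 − 17 = 2
t=6: T̂ = 47 − 6·6 = 11; e = 9 − 11 = -2
t=7: T̂ = 47 − 6·7 = 5; e = 3 − 5 = -2
t=8: T̂ = 47 − 6·8 = -1; e = -1 − (-1) = 0
t=9: T̂ = 47 − 6·9 = -7; e = -6 − (-7) = 1
t=10: T̂ = 47 − 6·10 = -13; e = -9 − (-13) = 4
t=11: T̂ = 47 − 6·11 = -19; e = -21 − (-19) = -2
t=12: T̂ = 47 − 6·12 = -25; e = -26 − (-25) = -1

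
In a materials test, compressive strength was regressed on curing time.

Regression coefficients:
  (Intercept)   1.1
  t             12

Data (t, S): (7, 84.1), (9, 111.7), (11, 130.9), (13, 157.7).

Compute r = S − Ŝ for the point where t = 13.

Ŝ = 1.1 + 12·13 = 157.1
r = 157.7 − 157.1 = 0.6

r = 0.6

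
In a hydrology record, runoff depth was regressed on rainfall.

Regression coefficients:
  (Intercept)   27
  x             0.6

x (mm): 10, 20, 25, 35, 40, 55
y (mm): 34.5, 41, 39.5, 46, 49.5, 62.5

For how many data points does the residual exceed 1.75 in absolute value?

4

x=10: ŷ = 27 + 0.6·10 = 33; r = 34.5 − 33 = 1.5
x=20: ŷ = 27 + 0.6·20 = 39; r = 41 − 39 = 2
x=25: ŷ = 27 + 0.6·25 = 42; r = 39.5 − 42 = -2.5
x=35: ŷ = 27 + 0.6·35 = 48; r = 46 − 48 = -2
x=40: ŷ = 27 + 0.6·40 = 51; r = 49.5 − 51 = -1.5
x=55: ŷ = 27 + 0.6·55 = 60; r = 62.5 − 60 = 2.5
|r| > 1.75: x=20 (|r|=2), x=25 (|r|=2.5), x=35 (|r|=2), x=55 (|r|=2.5) → 4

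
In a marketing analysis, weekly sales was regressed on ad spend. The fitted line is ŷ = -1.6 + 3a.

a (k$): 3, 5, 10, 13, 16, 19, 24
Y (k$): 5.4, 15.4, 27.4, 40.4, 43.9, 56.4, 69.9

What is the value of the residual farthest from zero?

a=3: ŷ = -1.6 + 3·3 = 7.4; e = 5.4 − 7.4 = -2
a=5: ŷ = -1.6 + 3·5 = 13.4; e = 15.4 − 13.4 = 2
a=10: ŷ = -1.6 + 3·10 = 28.4; e = 27.4 − 28.4 = -1
a=13: ŷ = -1.6 + 3·13 = 37.4; e = 40.4 − 37.4 = 3
a=16: ŷ = -1.6 + 3·16 = 46.4; e = 43.9 − 46.4 = -2.5
a=19: ŷ = -1.6 + 3·19 = 55.4; e = 56.4 − 55.4 = 1
a=24: ŷ = -1.6 + 3·24 = 70.4; e = 69.9 − 70.4 = -0.5
Largest |e| is 3 at a = 13, residual 3.

e = 3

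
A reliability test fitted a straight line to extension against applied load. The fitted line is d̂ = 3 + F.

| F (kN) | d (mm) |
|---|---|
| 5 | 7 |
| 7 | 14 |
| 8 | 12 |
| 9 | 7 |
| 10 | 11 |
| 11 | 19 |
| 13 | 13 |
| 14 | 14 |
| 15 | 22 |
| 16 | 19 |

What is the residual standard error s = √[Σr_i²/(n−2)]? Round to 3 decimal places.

F=5: d̂ = 3 + 5 = 8; r = 7 − 8 = -1
F=7: d̂ = 3 + 7 = 10; r = 14 − 10 = 4
F=8: d̂ = 3 + 8 = 11; r = 12 − 11 = 1
F=9: d̂ = 3 + 9 = 12; r = 7 − 12 = -5
F=10: d̂ = 3 + 10 = 13; r = 11 − 13 = -2
F=11: d̂ = 3 + 11 = 14; r = 19 − 14 = 5
F=13: d̂ = 3 + 13 = 16; r = 13 − 16 = -3
F=14: d̂ = 3 + 14 = 17; r = 14 − 17 = -3
F=15: d̂ = 3 + 15 = 18; r = 22 − 18 = 4
F=16: d̂ = 3 + 16 = 19; r = 19 − 19 = 0
SSE = 1 + 16 + 1 + 25 + 4 + 25 + 9 + 9 + 16 + 0 = 106
s = √(106/8) = √13.25 ≈ 3.640

s = 3.640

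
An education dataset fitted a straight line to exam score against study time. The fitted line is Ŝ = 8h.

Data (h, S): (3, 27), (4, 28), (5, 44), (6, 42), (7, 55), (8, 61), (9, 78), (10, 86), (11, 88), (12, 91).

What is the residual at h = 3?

e = 3

Ŝ = 8·3 = 24
e = 27 − 24 = 3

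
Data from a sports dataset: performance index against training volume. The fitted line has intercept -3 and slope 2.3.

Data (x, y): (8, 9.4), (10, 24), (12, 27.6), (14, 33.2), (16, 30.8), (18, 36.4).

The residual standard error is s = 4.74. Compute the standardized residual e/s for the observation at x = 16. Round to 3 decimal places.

-0.633

ŷ = -3 + 2.3·16 = 33.8
e = 30.8 − 33.8 = -3
e/s = -3 / 4.74 = -0.633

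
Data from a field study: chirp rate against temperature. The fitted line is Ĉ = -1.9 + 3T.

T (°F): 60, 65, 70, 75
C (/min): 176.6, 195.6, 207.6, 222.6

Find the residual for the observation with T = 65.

r = 2.5

Ĉ = -1.9 + 3·65 = 193.1
r = 195.6 − 193.1 = 2.5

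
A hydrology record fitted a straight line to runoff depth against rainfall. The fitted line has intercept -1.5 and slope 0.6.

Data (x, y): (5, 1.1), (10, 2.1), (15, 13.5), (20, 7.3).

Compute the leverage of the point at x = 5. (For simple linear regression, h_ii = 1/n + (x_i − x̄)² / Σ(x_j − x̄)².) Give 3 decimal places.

x̄ = (5 + 10 + 15 + 20)/4 = 12.5
Σ(x − x̄)² = 56.25 + 6.25 + 6.25 + 56.25 = 125
h = 1/4 + (-7.5)²/125 = 0.25 + 0.45 = 0.700

h = 0.700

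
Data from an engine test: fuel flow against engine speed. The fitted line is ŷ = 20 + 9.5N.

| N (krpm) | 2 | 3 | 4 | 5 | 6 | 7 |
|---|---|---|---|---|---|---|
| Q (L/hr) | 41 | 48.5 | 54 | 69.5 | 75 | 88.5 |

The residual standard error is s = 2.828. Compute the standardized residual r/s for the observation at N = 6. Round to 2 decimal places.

-0.71

ŷ = 20 + 9.5·6 = 77
r = 75 − 77 = -2
r/s = -2 / 2.828 = -0.71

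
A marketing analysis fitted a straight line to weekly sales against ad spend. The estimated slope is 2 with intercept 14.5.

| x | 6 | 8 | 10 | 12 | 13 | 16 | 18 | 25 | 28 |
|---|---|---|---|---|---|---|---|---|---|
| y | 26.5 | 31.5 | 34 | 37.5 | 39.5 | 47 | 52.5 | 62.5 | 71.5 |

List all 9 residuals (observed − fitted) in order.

x=6: ŷ = 14.5 + 2·6 = 26.5; e = 26.5 − 26.5 = 0
x=8: ŷ = 14.5 + 2·8 = 30.5; e = 31.5 − 30.5 = 1
x=10: ŷ = 14.5 + 2·10 = 34.5; e = 34 − 34.5 = -0.5
x=12: ŷ = 14.5 + 2·12 = 38.5; e = 37.5 − 38.5 = -1
x=13: ŷ = 14.5 + 2·13 = 40.5; e = 39.5 − 40.5 = -1
x=16: ŷ = 14.5 + 2·16 = 46.5; e = 47 − 46.5 = 0.5
x=18: ŷ = 14.5 + 2·18 = 50.5; e = 52.5 − 50.5 = 2
x=25: ŷ = 14.5 + 2·25 = 64.5; e = 62.5 − 64.5 = -2
x=28: ŷ = 14.5 + 2·28 = 70.5; e = 71.5 − 70.5 = 1

0, 1, -0.5, -1, -1, 0.5, 2, -2, 1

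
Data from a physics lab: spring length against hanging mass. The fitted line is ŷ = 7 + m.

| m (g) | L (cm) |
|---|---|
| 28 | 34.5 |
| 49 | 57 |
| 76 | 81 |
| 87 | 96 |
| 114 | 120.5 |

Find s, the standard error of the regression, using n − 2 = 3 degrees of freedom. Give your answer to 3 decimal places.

m=28: ŷ = 7 + 28 = 35; r = 34.5 − 35 = -0.5
m=49: ŷ = 7 + 49 = 56; r = 57 − 56 = 1
m=76: ŷ = 7 + 76 = 83; r = 81 − 83 = -2
m=87: ŷ = 7 + 87 = 94; r = 96 − 94 = 2
m=114: ŷ = 7 + 114 = 121; r = 120.5 − 121 = -0.5
SSE = 0.25 + 1 + 4 + 4 + 0.25 = 9.5
s = √(9.5/3) = √3.16667 ≈ 1.780

s = 1.780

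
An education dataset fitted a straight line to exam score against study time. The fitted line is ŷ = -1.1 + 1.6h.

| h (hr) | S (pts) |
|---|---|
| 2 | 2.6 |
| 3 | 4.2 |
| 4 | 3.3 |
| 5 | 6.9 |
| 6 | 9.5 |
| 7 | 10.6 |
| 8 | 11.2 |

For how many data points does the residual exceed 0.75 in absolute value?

2

h=2: ŷ = -1.1 + 1.6·2 = 2.1; e = 2.6 − 2.1 = 0.5
h=3: ŷ = -1.1 + 1.6·3 = 3.7; e = 4.2 − 3.7 = 0.5
h=4: ŷ = -1.1 + 1.6·4 = 5.3; e = 3.3 − 5.3 = -2
h=5: ŷ = -1.1 + 1.6·5 = 6.9; e = 6.9 − 6.9 = 0
h=6: ŷ = -1.1 + 1.6·6 = 8.5; e = 9.5 − 8.5 = 1
h=7: ŷ = -1.1 + 1.6·7 = 10.1; e = 10.6 − 10.1 = 0.5
h=8: ŷ = -1.1 + 1.6·8 = 11.7; e = 11.2 − 11.7 = -0.5
|e| > 0.75: h=4 (|e|=2), h=6 (|e|=1) → 2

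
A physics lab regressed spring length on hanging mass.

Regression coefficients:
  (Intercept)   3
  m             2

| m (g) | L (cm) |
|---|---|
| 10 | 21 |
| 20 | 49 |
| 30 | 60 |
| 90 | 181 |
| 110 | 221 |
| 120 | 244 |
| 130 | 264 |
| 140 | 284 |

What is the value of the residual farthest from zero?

m=10: L̂ = 3 + 2·10 = 23; r = 21 − 23 = -2
m=20: L̂ = 3 + 2·20 = 43; r = 49 − 43 = 6
m=30: L̂ = 3 + 2·30 = 63; r = 60 − 63 = -3
m=90: L̂ = 3 + 2·90 = 183; r = 181 − 183 = -2
m=110: L̂ = 3 + 2·110 = 223; r = 221 − 223 = -2
m=120: L̂ = 3 + 2·120 = 243; r = 244 − 243 = 1
m=130: L̂ = 3 + 2·130 = 263; r = 264 − 263 = 1
m=140: L̂ = 3 + 2·140 = 283; r = 284 − 283 = 1
Largest |r| is 6 at m = 20, residual 6.

r = 6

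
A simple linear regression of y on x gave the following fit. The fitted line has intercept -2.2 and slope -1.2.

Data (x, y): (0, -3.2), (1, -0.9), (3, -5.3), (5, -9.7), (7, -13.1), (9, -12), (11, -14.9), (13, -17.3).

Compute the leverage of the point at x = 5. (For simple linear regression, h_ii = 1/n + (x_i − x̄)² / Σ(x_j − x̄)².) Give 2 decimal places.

x̄ = (0 + 1 + 3 + 5 + 7 + 9 + 11 + 13)/8 = 6.125
Σ(x − x̄)² = 37.5156 + 26.2656 + 9.76562 + 1.26562 + 0.765625 + 8.26562 + 23.7656 + 47.2656 = 154.875
h = 1/8 + (-1.125)²/154.875 = 0.125 + 0.00817191 = 0.13

h = 0.13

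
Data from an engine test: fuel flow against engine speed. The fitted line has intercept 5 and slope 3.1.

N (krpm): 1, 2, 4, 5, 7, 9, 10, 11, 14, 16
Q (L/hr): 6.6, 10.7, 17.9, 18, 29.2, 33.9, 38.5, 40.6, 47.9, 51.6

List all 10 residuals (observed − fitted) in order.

-1.5, -0.5, 0.5, -2.5, 2.5, 1, 2.5, 1.5, -0.5, -3

N=1: Q̂ = 5 + 3.1·1 = 8.1; r = 6.6 − 8.1 = -1.5
N=2: Q̂ = 5 + 3.1·2 = 11.2; r = 10.7 − 11.2 = -0.5
N=4: Q̂ = 5 + 3.1·4 = 17.4; r = 17.9 − 17.4 = 0.5
N=5: Q̂ = 5 + 3.1·5 = 20.5; r = 18 − 20.5 = -2.5
N=7: Q̂ = 5 + 3.1·7 = 26.7; r = 29.2 − 26.7 = 2.5
N=9: Q̂ = 5 + 3.1·9 = 32.9; r = 33.9 − 32.9 = 1
N=10: Q̂ = 5 + 3.1·10 = 36; r = 38.5 − 36 = 2.5
N=11: Q̂ = 5 + 3.1·11 = 39.1; r = 40.6 − 39.1 = 1.5
N=14: Q̂ = 5 + 3.1·14 = 48.4; r = 47.9 − 48.4 = -0.5
N=16: Q̂ = 5 + 3.1·16 = 54.6; r = 51.6 − 54.6 = -3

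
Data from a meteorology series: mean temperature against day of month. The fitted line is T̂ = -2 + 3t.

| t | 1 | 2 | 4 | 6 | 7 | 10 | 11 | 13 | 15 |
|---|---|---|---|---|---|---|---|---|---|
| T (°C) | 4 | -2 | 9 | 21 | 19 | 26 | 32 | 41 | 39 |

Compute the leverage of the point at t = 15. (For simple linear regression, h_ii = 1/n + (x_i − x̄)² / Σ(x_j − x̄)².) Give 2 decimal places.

t̄ = (1 + 2 + 4 + 6 + 7 + 10 + 11 + 13 + 15)/9 = 7.66667
Σ(t − t̄)² = 44.4444 + 32.1111 + 13.4444 + 2.77778 + 0.444444 + 5.44444 + 11.1111 + 28.4444 + 53.7778 = 192
h = 1/9 + (7.33333)²/192 = 0.111111 + 0.280093 = 0.39

h = 0.39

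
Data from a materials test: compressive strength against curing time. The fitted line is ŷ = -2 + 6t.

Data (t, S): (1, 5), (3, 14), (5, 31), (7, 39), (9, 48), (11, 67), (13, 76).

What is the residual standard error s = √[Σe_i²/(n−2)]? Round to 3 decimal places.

t=1: ŷ = -2 + 6·1 = 4; e = 5 − 4 = 1
t=3: ŷ = -2 + 6·3 = 16; e = 14 − 16 = -2
t=5: ŷ = -2 + 6·5 = 28; e = 31 − 28 = 3
t=7: ŷ = -2 + 6·7 = 40; e = 39 − 40 = -1
t=9: ŷ = -2 + 6·9 = 52; e = 48 − 52 = -4
t=11: ŷ = -2 + 6·11 = 64; e = 67 − 64 = 3
t=13: ŷ = -2 + 6·13 = 76; e = 76 − 76 = 0
SSE = 1 + 4 + 9 + 1 + 16 + 9 + 0 = 40
s = √(40/5) = √8 ≈ 2.828

s = 2.828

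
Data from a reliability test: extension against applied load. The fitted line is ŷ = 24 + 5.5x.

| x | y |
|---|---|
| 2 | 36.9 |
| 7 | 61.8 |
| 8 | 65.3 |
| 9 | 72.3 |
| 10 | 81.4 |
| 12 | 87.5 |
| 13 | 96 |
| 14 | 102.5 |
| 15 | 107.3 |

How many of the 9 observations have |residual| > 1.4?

5

x=2: ŷ = 24 + 5.5·2 = 35; e = 36.9 − 35 = 1.9
x=7: ŷ = 24 + 5.5·7 = 62.5; e = 61.8 − 62.5 = -0.7
x=8: ŷ = 24 + 5.5·8 = 68; e = 65.3 − 68 = -2.7
x=9: ŷ = 24 + 5.5·9 = 73.5; e = 72.3 − 73.5 = -1.2
x=10: ŷ = 24 + 5.5·10 = 79; e = 81.4 − 79 = 2.4
x=12: ŷ = 24 + 5.5·12 = 90; e = 87.5 − 90 = -2.5
x=13: ŷ = 24 + 5.5·13 = 95.5; e = 96 − 95.5 = 0.5
x=14: ŷ = 24 + 5.5·14 = 101; e = 102.5 − 101 = 1.5
x=15: ŷ = 24 + 5.5·15 = 106.5; e = 107.3 − 106.5 = 0.8
|e| > 1.4: x=2 (|e|=1.9), x=8 (|e|=2.7), x=10 (|e|=2.4), x=12 (|e|=2.5), x=14 (|e|=1.5) → 5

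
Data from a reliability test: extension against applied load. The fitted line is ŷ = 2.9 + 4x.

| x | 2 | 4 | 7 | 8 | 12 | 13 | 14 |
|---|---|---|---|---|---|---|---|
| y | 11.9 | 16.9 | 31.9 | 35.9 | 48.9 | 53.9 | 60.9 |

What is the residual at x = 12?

ŷ = 2.9 + 4·12 = 50.9
e = 48.9 − 50.9 = -2

e = -2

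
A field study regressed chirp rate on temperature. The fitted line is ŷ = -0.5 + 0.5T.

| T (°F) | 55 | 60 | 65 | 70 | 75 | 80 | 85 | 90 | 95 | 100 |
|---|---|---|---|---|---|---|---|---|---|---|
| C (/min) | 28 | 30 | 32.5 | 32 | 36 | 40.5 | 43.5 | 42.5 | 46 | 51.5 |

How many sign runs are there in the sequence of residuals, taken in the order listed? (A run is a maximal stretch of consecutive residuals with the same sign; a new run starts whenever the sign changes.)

5 runs

T=55: ŷ = -0.5 + 0.5·55 = 27; r = 28 − 27 = 1
T=60: ŷ = -0.5 + 0.5·60 = 29.5; r = 30 − 29.5 = 0.5
T=65: ŷ = -0.5 + 0.5·65 = 32; r = 32.5 − 32 = 0.5
T=70: ŷ = -0.5 + 0.5·70 = 34.5; r = 32 − 34.5 = -2.5
T=75: ŷ = -0.5 + 0.5·75 = 37; r = 36 − 37 = -1
T=80: ŷ = -0.5 + 0.5·80 = 39.5; r = 40.5 − 39.5 = 1
T=85: ŷ = -0.5 + 0.5·85 = 42; r = 43.5 − 42 = 1.5
T=90: ŷ = -0.5 + 0.5·90 = 44.5; r = 42.5 − 44.5 = -2
T=95: ŷ = -0.5 + 0.5·95 = 47; r = 46 − 47 = -1
T=100: ŷ = -0.5 + 0.5·100 = 49.5; r = 51.5 − 49.5 = 2
Signs: + + + − − + + − − +
Runs: +×3, −×2, +×2, −×2, +×1 → 5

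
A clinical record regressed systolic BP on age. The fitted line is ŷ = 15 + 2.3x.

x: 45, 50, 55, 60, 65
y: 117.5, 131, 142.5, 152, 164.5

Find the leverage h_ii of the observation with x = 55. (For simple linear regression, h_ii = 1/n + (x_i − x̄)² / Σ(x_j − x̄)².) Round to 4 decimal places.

x̄ = (45 + 50 + 55 + 60 + 65)/5 = 55
Σ(x − x̄)² = 100 + 25 + 0 + 25 + 100 = 250
h = 1/5 + (0)²/250 = 0.2 + 0 = 0.2000

h = 0.2000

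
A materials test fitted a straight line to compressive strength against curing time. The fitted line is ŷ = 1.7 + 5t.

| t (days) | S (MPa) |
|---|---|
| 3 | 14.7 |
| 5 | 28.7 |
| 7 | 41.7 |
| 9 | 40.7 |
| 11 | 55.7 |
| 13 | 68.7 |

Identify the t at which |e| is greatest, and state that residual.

t = 9, e = -6

t=3: ŷ = 1.7 + 5·3 = 16.7; e = 14.7 − 16.7 = -2
t=5: ŷ = 1.7 + 5·5 = 26.7; e = 28.7 − 26.7 = 2
t=7: ŷ = 1.7 + 5·7 = 36.7; e = 41.7 − 36.7 = 5
t=9: ŷ = 1.7 + 5·9 = 46.7; e = 40.7 − 46.7 = -6
t=11: ŷ = 1.7 + 5·11 = 56.7; e = 55.7 − 56.7 = -1
t=13: ŷ = 1.7 + 5·13 = 66.7; e = 68.7 − 66.7 = 2
Largest |e| is 6 at t = 9, residual -6.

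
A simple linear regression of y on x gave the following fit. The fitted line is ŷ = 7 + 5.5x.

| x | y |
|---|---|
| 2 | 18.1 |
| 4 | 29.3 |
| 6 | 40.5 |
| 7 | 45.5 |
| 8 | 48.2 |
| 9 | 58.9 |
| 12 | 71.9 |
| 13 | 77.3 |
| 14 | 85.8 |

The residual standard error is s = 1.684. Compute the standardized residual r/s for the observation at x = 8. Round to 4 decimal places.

ŷ = 7 + 5.5·8 = 51
r = 48.2 − 51 = -2.8
r/s = -2.8 / 1.684 = -1.6627

-1.6627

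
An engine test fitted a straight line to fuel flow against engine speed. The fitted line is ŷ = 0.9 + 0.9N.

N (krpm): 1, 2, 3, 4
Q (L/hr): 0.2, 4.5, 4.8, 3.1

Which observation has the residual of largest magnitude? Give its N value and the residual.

N=1: ŷ = 0.9 + 0.9·1 = 1.8; r = 0.2 − 1.8 = -1.6
N=2: ŷ = 0.9 + 0.9·2 = 2.7; r = 4.5 − 2.7 = 1.8
N=3: ŷ = 0.9 + 0.9·3 = 3.6; r = 4.8 − 3.6 = 1.2
N=4: ŷ = 0.9 + 0.9·4 = 4.5; r = 3.1 − 4.5 = -1.4
Largest |r| is 1.8 at N = 2, residual 1.8.

N = 2, r = 1.8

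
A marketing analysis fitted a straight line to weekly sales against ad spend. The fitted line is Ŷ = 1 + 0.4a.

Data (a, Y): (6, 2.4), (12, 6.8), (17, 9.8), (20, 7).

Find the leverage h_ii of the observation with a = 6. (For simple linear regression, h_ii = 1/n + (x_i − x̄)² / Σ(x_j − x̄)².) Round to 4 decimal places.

ā = (6 + 12 + 17 + 20)/4 = 13.75
Σ(a − ā)² = 60.0625 + 3.0625 + 10.5625 + 39.0625 = 112.75
h = 1/4 + (-7.75)²/112.75 = 0.25 + 0.532705 = 0.7827

h = 0.7827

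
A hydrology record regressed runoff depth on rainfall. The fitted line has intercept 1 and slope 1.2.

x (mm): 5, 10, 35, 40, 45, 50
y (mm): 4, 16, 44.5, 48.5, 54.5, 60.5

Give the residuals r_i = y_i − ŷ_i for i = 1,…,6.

-3, 3, 1.5, -0.5, -0.5, -0.5

x=5: ŷ = 1 + 1.2·5 = 7; r = 4 − 7 = -3
x=10: ŷ = 1 + 1.2·10 = 13; r = 16 − 13 = 3
x=35: ŷ = 1 + 1.2·35 = 43; r = 44.5 − 43 = 1.5
x=40: ŷ = 1 + 1.2·40 = 49; r = 48.5 − 49 = -0.5
x=45: ŷ = 1 + 1.2·45 = 55; r = 54.5 − 55 = -0.5
x=50: ŷ = 1 + 1.2·50 = 61; r = 60.5 − 61 = -0.5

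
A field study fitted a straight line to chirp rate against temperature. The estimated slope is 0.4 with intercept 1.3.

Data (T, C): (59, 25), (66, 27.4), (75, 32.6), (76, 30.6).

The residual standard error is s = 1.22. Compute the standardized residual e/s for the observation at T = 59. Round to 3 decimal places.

0.082

ŷ = 1.3 + 0.4·59 = 24.9
e = 25 − 24.9 = 0.1
e/s = 0.1 / 1.22 = 0.082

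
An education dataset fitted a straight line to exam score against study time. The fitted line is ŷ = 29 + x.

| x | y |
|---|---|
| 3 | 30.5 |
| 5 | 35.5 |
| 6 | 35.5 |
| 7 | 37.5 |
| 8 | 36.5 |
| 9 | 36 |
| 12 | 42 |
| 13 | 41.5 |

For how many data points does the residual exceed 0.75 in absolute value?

x=3: ŷ = 29 + 3 = 32; r = 30.5 − 32 = -1.5
x=5: ŷ = 29 + 5 = 34; r = 35.5 − 34 = 1.5
x=6: ŷ = 29 + 6 = 35; r = 35.5 − 35 = 0.5
x=7: ŷ = 29 + 7 = 36; r = 37.5 − 36 = 1.5
x=8: ŷ = 29 + 8 = 37; r = 36.5 − 37 = -0.5
x=9: ŷ = 29 + 9 = 38; r = 36 − 38 = -2
x=12: ŷ = 29 + 12 = 41; r = 42 − 41 = 1
x=13: ŷ = 29 + 13 = 42; r = 41.5 − 42 = -0.5
|r| > 0.75: x=3 (|r|=1.5), x=5 (|r|=1.5), x=7 (|r|=1.5), x=9 (|r|=2), x=12 (|r|=1) → 5

5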